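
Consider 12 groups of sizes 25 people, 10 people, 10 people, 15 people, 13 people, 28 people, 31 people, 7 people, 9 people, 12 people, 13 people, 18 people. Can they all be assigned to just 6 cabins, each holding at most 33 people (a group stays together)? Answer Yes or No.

No

Total = 191 people; ⌈191/33⌉ = 6.
The bound of 6 does not rule out 6, but exhaustive search shows no assignment into 6 cabins of capacity 33 people exists — the minimum is 7.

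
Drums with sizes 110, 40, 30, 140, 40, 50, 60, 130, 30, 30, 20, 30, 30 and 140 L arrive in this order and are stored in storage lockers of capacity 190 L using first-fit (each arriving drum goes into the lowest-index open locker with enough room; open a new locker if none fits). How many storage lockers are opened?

5

  110 → locker 1 (new)  [load 110/190]
  40 → locker 1  [load 150/190]
  30 → locker 1  [load 180/190]
  140 → locker 2 (new)  [load 140/190]
  40 → locker 2  [load 180/190]
  50 → locker 3 (new)  [load 50/190]
  60 → locker 3  [load 110/190]
  130 → locker 4 (new)  [load 130/190]
  30 → locker 3  [load 140/190]
  30 → locker 3  [load 170/190]
  20 → locker 3  [load 190/190]
  30 → locker 4  [load 160/190]
  30 → locker 4  [load 190/190]
  140 → locker 5 (new)  [load 140/190]
5 storage lockers opened.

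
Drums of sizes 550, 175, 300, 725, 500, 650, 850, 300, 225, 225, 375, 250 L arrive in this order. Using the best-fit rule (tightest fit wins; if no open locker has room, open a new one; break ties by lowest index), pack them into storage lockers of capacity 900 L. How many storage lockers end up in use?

7

  550 → locker 1 (new)  [load 550/900]
  175 → locker 1  [load 725/900]
  300 → locker 2 (new)  [load 300/900]
  725 → locker 3 (new)  [load 725/900]
  500 → locker 2  [load 800/900]
  650 → locker 4 (new)  [load 650/900]
  850 → locker 5 (new)  [load 850/900]
  300 → locker 6 (new)  [load 300/900]
  225 → locker 4  [load 875/900]
  225 → locker 6  [load 525/900]
  375 → locker 6  [load 900/900]
  250 → locker 7 (new)  [load 250/900]
7 storage lockers opened.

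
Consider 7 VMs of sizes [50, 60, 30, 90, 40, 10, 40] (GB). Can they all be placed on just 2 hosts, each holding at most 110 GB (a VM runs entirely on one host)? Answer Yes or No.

Total = 320 GB; ⌈320/110⌉ = 3.
At least 3 hosts are required, but only 2 are allowed.

No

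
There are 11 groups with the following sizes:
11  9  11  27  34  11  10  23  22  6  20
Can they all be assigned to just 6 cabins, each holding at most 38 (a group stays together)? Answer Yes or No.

Yes

A valid assignment using 6 cabins:
  cabin 1: 34 = 34
  cabin 2: 27 + 11 = 38
  cabin 3: 23 + 11 = 34
  cabin 4: 22 + 11 = 33
  cabin 5: 20 + 10 + 6 = 36
  cabin 6: 9 = 9
Every load is within 38, so 6 cabins suffice.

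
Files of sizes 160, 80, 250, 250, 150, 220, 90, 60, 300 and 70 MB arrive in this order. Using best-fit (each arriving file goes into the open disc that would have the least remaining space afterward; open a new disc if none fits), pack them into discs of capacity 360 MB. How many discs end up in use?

  160 → disc 1 (new)  [load 160/360]
  80 → disc 1  [load 240/360]
  250 → disc 2 (new)  [load 250/360]
  250 → disc 3 (new)  [load 250/360]
  150 → disc 4 (new)  [load 150/360]
  220 → disc 5 (new)  [load 220/360]
  90 → disc 2  [load 340/360]
  60 → disc 3  [load 310/360]
  300 → disc 6 (new)  [load 300/360]
  70 → disc 1  [load 310/360]
6 discs opened.

6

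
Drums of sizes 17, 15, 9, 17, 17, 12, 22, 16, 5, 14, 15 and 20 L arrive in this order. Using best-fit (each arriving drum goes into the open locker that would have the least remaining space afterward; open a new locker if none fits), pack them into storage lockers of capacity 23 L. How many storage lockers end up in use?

10

  17 → locker 1 (new)  [load 17/23]
  15 → locker 2 (new)  [load 15/23]
  9 → locker 3 (new)  [load 9/23]
  17 → locker 4 (new)  [load 17/23]
  17 → locker 5 (new)  [load 17/23]
  12 → locker 3  [load 21/23]
  22 → locker 6 (new)  [load 22/23]
  16 → locker 7 (new)  [load 16/23]
  5 → locker 1  [load 22/23]
  14 → locker 8 (new)  [load 14/23]
  15 → locker 9 (new)  [load 15/23]
  20 → locker 10 (new)  [load 20/23]
10 storage lockers opened.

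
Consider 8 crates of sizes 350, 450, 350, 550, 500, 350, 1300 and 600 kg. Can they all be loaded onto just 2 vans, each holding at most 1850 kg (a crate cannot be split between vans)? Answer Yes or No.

No

Total = 4450 kg; ⌈4450/1850⌉ = 3.
At least 3 vans are required, but only 2 are allowed.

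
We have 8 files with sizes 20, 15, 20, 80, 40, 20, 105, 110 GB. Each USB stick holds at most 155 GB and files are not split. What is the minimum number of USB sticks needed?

3

Total = 110 + 105 + 80 + 40 + 20 + 20 + 20 + 15 = 410 GB.
Lower bound: ⌈410/155⌉ = 3 USB sticks.
A packing using 3 USB sticks:
  USB stick 1: 110 + 40 = 150
  USB stick 2: 105 + 20 + 20 = 145
  USB stick 3: 80 + 20 + 15 = 115
This matches the lower bound, so 3 is optimal.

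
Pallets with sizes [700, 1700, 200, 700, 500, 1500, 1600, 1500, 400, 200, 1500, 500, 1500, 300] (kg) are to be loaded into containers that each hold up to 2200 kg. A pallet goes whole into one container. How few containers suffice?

Total = 1700 + 1600 + 1500 + 1500 + 1500 + 1500 + 700 + 700 + 500 + 500 + 400 + 300 + 200 + 200 = 12800 kg.
Lower bound: ⌈12800/2200⌉ = 6 containers.
A packing using 6 containers:
  container 1: 1700 + 500 = 2200
  container 2: 1600 + 500 = 2100
  container 3: 1500 + 700 = 2200
  container 4: 1500 + 700 = 2200
  container 5: 1500 + 400 + 300 = 2200
  container 6: 1500 + 200 + 200 = 1900
This matches the lower bound, so 6 is optimal.

6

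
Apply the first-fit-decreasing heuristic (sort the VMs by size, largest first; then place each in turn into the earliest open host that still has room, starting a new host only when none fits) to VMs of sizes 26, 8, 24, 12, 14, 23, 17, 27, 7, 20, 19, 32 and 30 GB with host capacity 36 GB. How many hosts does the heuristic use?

Sorted descending: 32, 30, 27, 26, 24, 23, 20, 19, 17, 14, 12, 8, 7.
  32 → host 1 (new)  [load 32/36]
  30 → host 2 (new)  [load 30/36]
  27 → host 3 (new)  [load 27/36]
  26 → host 4 (new)  [load 26/36]
  24 → host 5 (new)  [load 24/36]
  23 → host 6 (new)  [load 23/36]
  20 → host 7 (new)  [load 20/36]
  19 → host 8 (new)  [load 19/36]
  17 → host 8  [load 36/36]
  14 → host 7  [load 34/36]
  12 → host 5  [load 36/36]
  8 → host 3  [load 35/36]
  7 → host 4  [load 33/36]
8 hosts opened.

8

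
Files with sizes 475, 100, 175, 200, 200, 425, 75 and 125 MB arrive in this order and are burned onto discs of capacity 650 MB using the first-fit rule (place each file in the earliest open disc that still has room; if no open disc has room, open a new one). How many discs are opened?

  475 → disc 1 (new)  [load 475/650]
  100 → disc 1  [load 575/650]
  175 → disc 2 (new)  [load 175/650]
  200 → disc 2  [load 375/650]
  200 → disc 2  [load 575/650]
  425 → disc 3 (new)  [load 425/650]
  75 → disc 1  [load 650/650]
  125 → disc 3  [load 550/650]
3 discs opened.

3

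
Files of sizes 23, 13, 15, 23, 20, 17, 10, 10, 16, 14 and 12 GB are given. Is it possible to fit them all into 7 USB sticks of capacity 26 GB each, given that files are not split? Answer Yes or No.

No

Total = 173 GB; ⌈173/26⌉ = 7.
The bound of 7 does not rule out 7, but exhaustive search shows no assignment into 7 USB sticks of capacity 26 GB exists — the minimum is 8.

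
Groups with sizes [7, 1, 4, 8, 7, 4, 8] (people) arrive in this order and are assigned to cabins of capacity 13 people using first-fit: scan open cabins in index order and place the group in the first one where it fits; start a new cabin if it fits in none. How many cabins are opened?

4

  7 → cabin 1 (new)  [load 7/13]
  1 → cabin 1  [load 8/13]
  4 → cabin 1  [load 12/13]
  8 → cabin 2 (new)  [load 8/13]
  7 → cabin 3 (new)  [load 7/13]
  4 → cabin 2  [load 12/13]
  8 → cabin 4 (new)  [load 8/13]
4 cabins opened.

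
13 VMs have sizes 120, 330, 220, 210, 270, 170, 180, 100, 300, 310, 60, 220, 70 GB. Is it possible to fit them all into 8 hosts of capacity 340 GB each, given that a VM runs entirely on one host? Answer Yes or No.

No

Total = 2560 GB; ⌈2560/340⌉ = 8.
The bound of 8 does not rule out 8, but exhaustive search shows no assignment into 8 hosts of capacity 340 GB exists — the minimum is 9.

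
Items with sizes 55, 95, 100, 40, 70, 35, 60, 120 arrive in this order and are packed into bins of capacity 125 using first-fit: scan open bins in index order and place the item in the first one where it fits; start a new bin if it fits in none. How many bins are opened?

  55 → bin 1 (new)  [load 55/125]
  95 → bin 2 (new)  [load 95/125]
  100 → bin 3 (new)  [load 100/125]
  40 → bin 1  [load 95/125]
  70 → bin 4 (new)  [load 70/125]
  35 → bin 4  [load 105/125]
  60 → bin 5 (new)  [load 60/125]
  120 → bin 6 (new)  [load 120/125]
6 bins opened.

6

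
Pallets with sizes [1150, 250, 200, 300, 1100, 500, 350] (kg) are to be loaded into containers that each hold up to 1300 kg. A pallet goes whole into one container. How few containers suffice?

4

Total = 1150 + 1100 + 500 + 350 + 300 + 250 + 200 = 3850 kg.
Lower bound: ⌈3850/1300⌉ = 3 containers.
A packing using 4 containers:
  container 1: 1150 = 1150
  container 2: 1100 + 200 = 1300
  container 3: 500 + 350 + 300 = 1150
  container 4: 250 = 250
No arrangement into 3 containers stays within capacity, so 4 is optimal.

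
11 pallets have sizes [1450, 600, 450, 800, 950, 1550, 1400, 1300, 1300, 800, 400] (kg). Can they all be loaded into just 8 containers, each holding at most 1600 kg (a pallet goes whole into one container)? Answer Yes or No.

Yes

A valid assignment using 8 containers:
  container 1: 1550 = 1550
  container 2: 1450 = 1450
  container 3: 1400 = 1400
  container 4: 1300 = 1300
  container 5: 1300 = 1300
  container 6: 950 + 600 = 1550
  container 7: 800 + 800 = 1600
  container 8: 450 + 400 = 850
Every load is within 1600 kg, so 8 containers suffice.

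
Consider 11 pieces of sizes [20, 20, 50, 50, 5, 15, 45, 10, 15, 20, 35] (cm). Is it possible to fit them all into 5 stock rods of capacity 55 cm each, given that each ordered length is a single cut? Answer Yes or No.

No

Total = 285 cm; ⌈285/55⌉ = 6.
At least 6 stock rods are required, but only 5 are allowed.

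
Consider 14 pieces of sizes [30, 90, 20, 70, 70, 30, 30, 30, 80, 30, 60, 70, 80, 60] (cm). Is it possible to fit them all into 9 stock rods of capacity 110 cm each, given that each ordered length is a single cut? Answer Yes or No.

A valid assignment using 8 stock rods:
  stock rod 1: 90 + 20 = 110
  stock rod 2: 80 + 30 = 110
  stock rod 3: 80 + 30 = 110
  stock rod 4: 70 + 30 = 100
  stock rod 5: 70 + 30 = 100
  stock rod 6: 70 + 30 = 100
  stock rod 7: 60 = 60
  stock rod 8: 60 = 60
That uses only 8 ≤ 9, so 9 stock rods are enough.

Yes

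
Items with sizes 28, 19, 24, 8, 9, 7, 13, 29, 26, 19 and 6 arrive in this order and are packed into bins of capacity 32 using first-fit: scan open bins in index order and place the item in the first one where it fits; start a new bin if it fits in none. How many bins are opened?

7

  28 → bin 1 (new)  [load 28/32]
  19 → bin 2 (new)  [load 19/32]
  24 → bin 3 (new)  [load 24/32]
  8 → bin 2  [load 27/32]
  9 → bin 4 (new)  [load 9/32]
  7 → bin 3  [load 31/32]
  13 → bin 4  [load 22/32]
  29 → bin 5 (new)  [load 29/32]
  26 → bin 6 (new)  [load 26/32]
  19 → bin 7 (new)  [load 19/32]
  6 → bin 4  [load 28/32]
7 bins opened.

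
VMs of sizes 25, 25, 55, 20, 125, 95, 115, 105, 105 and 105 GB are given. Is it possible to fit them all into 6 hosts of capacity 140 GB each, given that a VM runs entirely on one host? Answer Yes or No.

Total = 775 GB; ⌈775/140⌉ = 6.
The bound of 6 does not rule out 6, but exhaustive search shows no assignment into 6 hosts of capacity 140 GB exists — the minimum is 7.

No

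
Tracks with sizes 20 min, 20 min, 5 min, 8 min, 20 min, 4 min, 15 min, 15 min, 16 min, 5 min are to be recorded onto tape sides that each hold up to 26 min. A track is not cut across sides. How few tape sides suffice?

Total = 20 + 20 + 20 + 16 + 15 + 15 + 8 + 5 + 5 + 4 = 128 min.
Lower bound: ⌈128/26⌉ = 5 tape sides.
Also, 6 tracks each exceed 13 min, and no two of those can share a side, so at least 6 tape sides are needed.
A packing using 6 tape sides:
  side 1: 20 + 5 = 25
  side 2: 20 + 5 = 25
  side 3: 20 + 4 = 24
  side 4: 16 + 8 = 24
  side 5: 15 = 15
  side 6: 15 = 15
This matches the lower bound, so 6 is optimal.

6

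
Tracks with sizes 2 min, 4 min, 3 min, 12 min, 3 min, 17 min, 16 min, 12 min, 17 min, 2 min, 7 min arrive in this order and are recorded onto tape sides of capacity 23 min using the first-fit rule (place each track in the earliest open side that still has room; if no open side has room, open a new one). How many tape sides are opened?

  2 → side 1 (new)  [load 2/23]
  4 → side 1  [load 6/23]
  3 → side 1  [load 9/23]
  12 → side 1  [load 21/23]
  3 → side 2 (new)  [load 3/23]
  17 → side 2  [load 20/23]
  16 → side 3 (new)  [load 16/23]
  12 → side 4 (new)  [load 12/23]
  17 → side 5 (new)  [load 17/23]
  2 → side 1  [load 23/23]
  7 → side 3  [load 23/23]
5 tape sides opened.

5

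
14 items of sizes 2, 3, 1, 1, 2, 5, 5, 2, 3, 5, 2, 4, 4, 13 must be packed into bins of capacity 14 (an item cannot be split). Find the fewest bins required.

Total = 13 + 5 + 5 + 5 + 4 + 4 + 3 + 3 + 2 + 2 + 2 + 2 + 1 + 1 = 52.
Lower bound: ⌈52/14⌉ = 4 bins.
A packing using 4 bins:
  bin 1: 13 + 1 = 14
  bin 2: 5 + 5 + 4 = 14
  bin 3: 5 + 4 + 3 + 2 = 14
  bin 4: 3 + 2 + 2 + 2 + 1 = 10
This matches the lower bound, so 4 is optimal.

4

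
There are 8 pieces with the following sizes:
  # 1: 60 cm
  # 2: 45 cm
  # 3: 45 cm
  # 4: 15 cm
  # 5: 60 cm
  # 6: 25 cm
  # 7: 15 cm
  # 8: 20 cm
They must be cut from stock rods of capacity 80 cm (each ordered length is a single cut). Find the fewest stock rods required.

Total = 60 + 60 + 45 + 45 + 25 + 20 + 15 + 15 = 285 cm.
Lower bound: ⌈285/80⌉ = 4 stock rods.
A packing using 4 stock rods:
  stock rod 1: 60 + 20 = 80
  stock rod 2: 60 + 15 = 75
  stock rod 3: 45 + 25 = 70
  stock rod 4: 45 + 15 = 60
This matches the lower bound, so 4 is optimal.

4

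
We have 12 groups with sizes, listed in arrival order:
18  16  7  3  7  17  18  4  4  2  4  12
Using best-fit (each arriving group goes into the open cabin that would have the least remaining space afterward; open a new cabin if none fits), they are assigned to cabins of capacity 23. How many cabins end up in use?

  18 → cabin 1 (new)  [load 18/23]
  16 → cabin 2 (new)  [load 16/23]
  7 → cabin 2  [load 23/23]
  3 → cabin 1  [load 21/23]
  7 → cabin 3 (new)  [load 7/23]
  17 → cabin 4 (new)  [load 17/23]
  18 → cabin 5 (new)  [load 18/23]
  4 → cabin 5  [load 22/23]
  4 → cabin 4  [load 21/23]
  2 → cabin 1  [load 23/23]
  4 → cabin 3  [load 11/23]
  12 → cabin 3  [load 23/23]
5 cabins opened.

5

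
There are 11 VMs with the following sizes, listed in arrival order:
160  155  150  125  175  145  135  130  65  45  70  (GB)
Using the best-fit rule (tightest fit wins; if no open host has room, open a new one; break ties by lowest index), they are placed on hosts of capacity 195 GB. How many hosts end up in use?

  160 → host 1 (new)  [load 160/195]
  155 → host 2 (new)  [load 155/195]
  150 → host 3 (new)  [load 150/195]
  125 → host 4 (new)  [load 125/195]
  175 → host 5 (new)  [load 175/195]
  145 → host 6 (new)  [load 145/195]
  135 → host 7 (new)  [load 135/195]
  130 → host 8 (new)  [load 130/195]
  65 → host 8  [load 195/195]
  45 → host 3  [load 195/195]
  70 → host 4  [load 195/195]
8 hosts opened.

8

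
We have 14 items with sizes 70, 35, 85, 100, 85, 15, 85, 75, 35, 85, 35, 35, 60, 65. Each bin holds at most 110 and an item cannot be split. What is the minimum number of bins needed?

9

Total = 100 + 85 + 85 + 85 + 85 + 75 + 70 + 65 + 60 + 35 + 35 + 35 + 35 + 15 = 865.
Lower bound: ⌈865/110⌉ = 8 bins.
Also, 9 items each exceed 55, and no two of those can share a bin, so at least 9 bins are needed.
A packing using 9 bins:
  bin 1: 100 = 100
  bin 2: 85 + 15 = 100
  bin 3: 85 = 85
  bin 4: 85 = 85
  bin 5: 85 = 85
  bin 6: 75 + 35 = 110
  bin 7: 70 + 35 = 105
  bin 8: 65 + 35 = 100
  bin 9: 60 + 35 = 95
This matches the lower bound, so 9 is optimal.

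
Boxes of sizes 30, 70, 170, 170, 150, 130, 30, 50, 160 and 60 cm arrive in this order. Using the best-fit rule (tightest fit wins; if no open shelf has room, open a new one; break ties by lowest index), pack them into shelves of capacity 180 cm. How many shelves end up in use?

  30 → shelf 1 (new)  [load 30/180]
  70 → shelf 1  [load 100/180]
  170 → shelf 2 (new)  [load 170/180]
  170 → shelf 3 (new)  [load 170/180]
  150 → shelf 4 (new)  [load 150/180]
  130 → shelf 5 (new)  [load 130/180]
  30 → shelf 4  [load 180/180]
  50 → shelf 5  [load 180/180]
  160 → shelf 6 (new)  [load 160/180]
  60 → shelf 1  [load 160/180]
6 shelves opened.

6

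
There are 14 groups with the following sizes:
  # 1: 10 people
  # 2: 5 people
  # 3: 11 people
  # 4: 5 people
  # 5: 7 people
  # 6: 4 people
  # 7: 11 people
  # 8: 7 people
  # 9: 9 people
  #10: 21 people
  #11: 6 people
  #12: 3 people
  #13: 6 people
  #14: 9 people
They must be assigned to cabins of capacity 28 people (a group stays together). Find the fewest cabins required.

5

Total = 21 + 11 + 11 + 10 + 9 + 9 + 7 + 7 + 6 + 6 + 5 + 5 + 4 + 3 = 114 people.
Lower bound: ⌈114/28⌉ = 5 cabins.
A packing using 5 cabins:
  cabin 1: 21 + 7 = 28
  cabin 2: 11 + 11 + 6 = 28
  cabin 3: 10 + 9 + 9 = 28
  cabin 4: 7 + 6 + 5 + 5 + 4 = 27
  cabin 5: 3 = 3
This matches the lower bound, so 5 is optimal.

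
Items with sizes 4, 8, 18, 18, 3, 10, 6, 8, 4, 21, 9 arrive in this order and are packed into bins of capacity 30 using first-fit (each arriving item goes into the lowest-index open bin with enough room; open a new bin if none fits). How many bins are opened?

  4 → bin 1 (new)  [load 4/30]
  8 → bin 1  [load 12/30]
  18 → bin 1  [load 30/30]
  18 → bin 2 (new)  [load 18/30]
  3 → bin 2  [load 21/30]
  10 → bin 3 (new)  [load 10/30]
  6 → bin 2  [load 27/30]
  8 → bin 3  [load 18/30]
  4 → bin 3  [load 22/30]
  21 → bin 4 (new)  [load 21/30]
  9 → bin 4  [load 30/30]
4 bins opened.

4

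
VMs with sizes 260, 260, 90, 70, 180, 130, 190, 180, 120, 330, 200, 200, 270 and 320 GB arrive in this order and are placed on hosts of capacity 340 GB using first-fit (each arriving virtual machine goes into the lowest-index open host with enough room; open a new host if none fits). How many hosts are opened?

10

  260 → host 1 (new)  [load 260/340]
  260 → host 2 (new)  [load 260/340]
  90 → host 3 (new)  [load 90/340]
  70 → host 1  [load 330/340]
  180 → host 3  [load 270/340]
  130 → host 4 (new)  [load 130/340]
  190 → host 4  [load 320/340]
  180 → host 5 (new)  [load 180/340]
  120 → host 5  [load 300/340]
  330 → host 6 (new)  [load 330/340]
  200 → host 7 (new)  [load 200/340]
  200 → host 8 (new)  [load 200/340]
  270 → host 9 (new)  [load 270/340]
  320 → host 10 (new)  [load 320/340]
10 hosts opened.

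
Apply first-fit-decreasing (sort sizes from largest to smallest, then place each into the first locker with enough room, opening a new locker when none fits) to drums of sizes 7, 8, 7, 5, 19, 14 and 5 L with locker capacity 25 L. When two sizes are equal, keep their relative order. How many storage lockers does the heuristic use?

3

Sorted descending: 19, 14, 8, 7, 7, 5, 5.
  19 → locker 1 (new)  [load 19/25]
  14 → locker 2 (new)  [load 14/25]
  8 → locker 2  [load 22/25]
  7 → locker 3 (new)  [load 7/25]
  7 → locker 3  [load 14/25]
  5 → locker 1  [load 24/25]
  5 → locker 3  [load 19/25]
3 storage lockers opened.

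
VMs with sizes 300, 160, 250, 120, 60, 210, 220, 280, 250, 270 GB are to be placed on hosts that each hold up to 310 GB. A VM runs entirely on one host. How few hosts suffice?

8

Total = 300 + 280 + 270 + 250 + 250 + 220 + 210 + 160 + 120 + 60 = 2120 GB.
Lower bound: ⌈2120/310⌉ = 7 hosts.
Also, 8 VMs each exceed 155 GB, and no two of those can share a host, so at least 8 hosts are needed.
A packing using 8 hosts:
  host 1: 300 = 300
  host 2: 280 = 280
  host 3: 270 = 270
  host 4: 250 + 60 = 310
  host 5: 250 = 250
  host 6: 220 = 220
  host 7: 210 = 210
  host 8: 160 + 120 = 280
This matches the lower bound, so 8 is optimal.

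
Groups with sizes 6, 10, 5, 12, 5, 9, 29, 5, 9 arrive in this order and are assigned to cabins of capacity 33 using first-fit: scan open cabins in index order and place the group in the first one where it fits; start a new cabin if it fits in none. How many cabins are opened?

3

  6 → cabin 1 (new)  [load 6/33]
  10 → cabin 1  [load 16/33]
  5 → cabin 1  [load 21/33]
  12 → cabin 1  [load 33/33]
  5 → cabin 2 (new)  [load 5/33]
  9 → cabin 2  [load 14/33]
  29 → cabin 3 (new)  [load 29/33]
  5 → cabin 2  [load 19/33]
  9 → cabin 2  [load 28/33]
3 cabins opened.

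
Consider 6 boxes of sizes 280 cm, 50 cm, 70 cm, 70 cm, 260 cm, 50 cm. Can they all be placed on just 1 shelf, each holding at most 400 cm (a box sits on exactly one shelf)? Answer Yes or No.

No

Total = 780 cm; ⌈780/400⌉ = 2.
At least 2 shelves are required, but only 1 is allowed.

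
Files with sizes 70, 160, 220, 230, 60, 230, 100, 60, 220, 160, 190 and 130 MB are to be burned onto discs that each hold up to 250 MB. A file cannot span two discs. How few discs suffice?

8

Total = 230 + 230 + 220 + 220 + 190 + 160 + 160 + 130 + 100 + 70 + 60 + 60 = 1830 MB.
Lower bound: ⌈1830/250⌉ = 8 discs.
A packing using 8 discs:
  disc 1: 230 = 230
  disc 2: 230 = 230
  disc 3: 220 = 220
  disc 4: 220 = 220
  disc 5: 190 + 60 = 250
  disc 6: 160 + 70 = 230
  disc 7: 160 + 60 = 220
  disc 8: 130 + 100 = 230
This matches the lower bound, so 8 is optimal.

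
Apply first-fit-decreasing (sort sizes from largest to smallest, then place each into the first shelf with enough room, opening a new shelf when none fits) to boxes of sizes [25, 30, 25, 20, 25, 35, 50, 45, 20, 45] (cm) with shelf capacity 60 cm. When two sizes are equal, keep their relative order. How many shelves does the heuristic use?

7

Sorted descending: 50, 45, 45, 35, 30, 25, 25, 25, 20, 20.
  50 → shelf 1 (new)  [load 50/60]
  45 → shelf 2 (new)  [load 45/60]
  45 → shelf 3 (new)  [load 45/60]
  35 → shelf 4 (new)  [load 35/60]
  30 → shelf 5 (new)  [load 30/60]
  25 → shelf 4  [load 60/60]
  25 → shelf 5  [load 55/60]
  25 → shelf 6 (new)  [load 25/60]
  20 → shelf 6  [load 45/60]
  20 → shelf 7 (new)  [load 20/60]
7 shelves opened.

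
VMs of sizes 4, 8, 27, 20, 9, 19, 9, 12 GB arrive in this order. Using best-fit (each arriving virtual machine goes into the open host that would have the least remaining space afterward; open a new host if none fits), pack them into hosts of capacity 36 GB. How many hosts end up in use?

4

  4 → host 1 (new)  [load 4/36]
  8 → host 1  [load 12/36]
  27 → host 2 (new)  [load 27/36]
  20 → host 1  [load 32/36]
  9 → host 2  [load 36/36]
  19 → host 3 (new)  [load 19/36]
  9 → host 3  [load 28/36]
  12 → host 4 (new)  [load 12/36]
4 hosts opened.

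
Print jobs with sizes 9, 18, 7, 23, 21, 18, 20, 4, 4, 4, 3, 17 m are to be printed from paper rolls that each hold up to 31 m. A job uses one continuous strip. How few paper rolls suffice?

Total = 23 + 21 + 20 + 18 + 18 + 17 + 9 + 7 + 4 + 4 + 4 + 3 = 148 m.
Lower bound: ⌈148/31⌉ = 5 paper rolls.
Also, 6 print jobs each exceed 31/2 m, and no two of those can share a roll, so at least 6 paper rolls are needed.
A packing using 6 paper rolls:
  roll 1: 23 + 7 = 30
  roll 2: 21 + 9 = 30
  roll 3: 20 + 4 + 4 + 3 = 31
  roll 4: 18 + 4 = 22
  roll 5: 18 = 18
  roll 6: 17 = 17
This matches the lower bound, so 6 is optimal.

6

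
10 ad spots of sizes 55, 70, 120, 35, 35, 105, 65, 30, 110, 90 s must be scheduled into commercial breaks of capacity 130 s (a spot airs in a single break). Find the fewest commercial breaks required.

6

Total = 120 + 110 + 105 + 90 + 70 + 65 + 55 + 35 + 35 + 30 = 715 s.
Lower bound: ⌈715/130⌉ = 6 commercial breaks.
A packing using 6 commercial breaks:
  break 1: 120 = 120
  break 2: 110 = 110
  break 3: 105 = 105
  break 4: 90 + 35 = 125
  break 5: 70 + 55 = 125
  break 6: 65 + 35 + 30 = 130
This matches the lower bound, so 6 is optimal.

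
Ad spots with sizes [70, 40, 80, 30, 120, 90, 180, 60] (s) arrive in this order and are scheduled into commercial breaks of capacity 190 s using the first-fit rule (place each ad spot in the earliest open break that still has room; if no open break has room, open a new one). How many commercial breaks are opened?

  70 → break 1 (new)  [load 70/190]
  40 → break 1  [load 110/190]
  80 → break 1  [load 190/190]
  30 → break 2 (new)  [load 30/190]
  120 → break 2  [load 150/190]
  90 → break 3 (new)  [load 90/190]
  180 → break 4 (new)  [load 180/190]
  60 → break 3  [load 150/190]
4 commercial breaks opened.

4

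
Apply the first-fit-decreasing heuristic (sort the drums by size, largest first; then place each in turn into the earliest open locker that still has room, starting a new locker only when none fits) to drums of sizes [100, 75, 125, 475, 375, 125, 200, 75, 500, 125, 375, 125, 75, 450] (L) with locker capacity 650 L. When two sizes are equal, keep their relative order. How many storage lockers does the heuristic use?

6

Sorted descending: 500, 475, 450, 375, 375, 200, 125, 125, 125, 125, 100, 75, 75, 75.
  500 → locker 1 (new)  [load 500/650]
  475 → locker 2 (new)  [load 475/650]
  450 → locker 3 (new)  [load 450/650]
  375 → locker 4 (new)  [load 375/650]
  375 → locker 5 (new)  [load 375/650]
  200 → locker 3  [load 650/650]
  125 → locker 1  [load 625/650]
  125 → locker 2  [load 600/650]
  125 → locker 4  [load 500/650]
  125 → locker 4  [load 625/650]
  100 → locker 5  [load 475/650]
  75 → locker 5  [load 550/650]
  75 → locker 5  [load 625/650]
  75 → locker 6 (new)  [load 75/650]
6 storage lockers opened.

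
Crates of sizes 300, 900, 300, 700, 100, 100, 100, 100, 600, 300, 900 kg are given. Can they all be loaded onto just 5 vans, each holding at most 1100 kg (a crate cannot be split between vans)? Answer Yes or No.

A valid assignment using 5 vans:
  van 1: 900 + 100 + 100 = 1100
  van 2: 900 + 100 + 100 = 1100
  van 3: 700 + 300 = 1000
  van 4: 600 + 300 = 900
  van 5: 300 = 300
Every load is within 1100 kg, so 5 vans suffice.

Yes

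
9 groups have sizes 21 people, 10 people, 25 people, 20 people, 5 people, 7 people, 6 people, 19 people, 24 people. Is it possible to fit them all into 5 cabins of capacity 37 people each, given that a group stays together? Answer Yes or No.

Yes

A valid assignment using 5 cabins:
  cabin 1: 25 + 10 = 35
  cabin 2: 24 + 7 + 6 = 37
  cabin 3: 21 + 5 = 26
  cabin 4: 20 = 20
  cabin 5: 19 = 19
Every load is within 37 people, so 5 cabins suffice.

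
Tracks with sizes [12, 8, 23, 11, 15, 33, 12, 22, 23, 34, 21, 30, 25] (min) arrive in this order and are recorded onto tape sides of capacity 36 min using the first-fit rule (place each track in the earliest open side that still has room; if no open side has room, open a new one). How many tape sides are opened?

  12 → side 1 (new)  [load 12/36]
  8 → side 1  [load 20/36]
  23 → side 2 (new)  [load 23/36]
  11 → side 1  [load 31/36]
  15 → side 3 (new)  [load 15/36]
  33 → side 4 (new)  [load 33/36]
  12 → side 2  [load 35/36]
  22 → side 5 (new)  [load 22/36]
  23 → side 6 (new)  [load 23/36]
  34 → side 7 (new)  [load 34/36]
  21 → side 3  [load 36/36]
  30 → side 8 (new)  [load 30/36]
  25 → side 9 (new)  [load 25/36]
9 tape sides opened.

9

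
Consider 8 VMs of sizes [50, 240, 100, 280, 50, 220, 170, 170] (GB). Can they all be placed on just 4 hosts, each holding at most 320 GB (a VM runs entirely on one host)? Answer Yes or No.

Total = 1280 GB; ⌈1280/320⌉ = 4.
5 VMs each exceed half the capacity and cannot share a host, forcing at least 5 hosts.
At least 5 hosts are required, but only 4 are allowed.

No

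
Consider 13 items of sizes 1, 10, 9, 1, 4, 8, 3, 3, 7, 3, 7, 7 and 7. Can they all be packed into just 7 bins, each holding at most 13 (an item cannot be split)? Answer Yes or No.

Yes

A valid assignment using 7 bins:
  bin 1: 10 + 3 = 13
  bin 2: 9 + 4 = 13
  bin 3: 8 + 3 + 1 + 1 = 13
  bin 4: 7 + 3 = 10
  bin 5: 7 = 7
  bin 6: 7 = 7
  bin 7: 7 = 7
Every load is within 13, so 7 bins suffice.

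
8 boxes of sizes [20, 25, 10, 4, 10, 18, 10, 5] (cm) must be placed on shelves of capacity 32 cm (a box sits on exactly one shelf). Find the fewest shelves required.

4

Total = 25 + 20 + 18 + 10 + 10 + 10 + 5 + 4 = 102 cm.
Lower bound: ⌈102/32⌉ = 4 shelves.
A packing using 4 shelves:
  shelf 1: 25 + 5 = 30
  shelf 2: 20 + 10 = 30
  shelf 3: 18 + 10 + 4 = 32
  shelf 4: 10 = 10
This matches the lower bound, so 4 is optimal.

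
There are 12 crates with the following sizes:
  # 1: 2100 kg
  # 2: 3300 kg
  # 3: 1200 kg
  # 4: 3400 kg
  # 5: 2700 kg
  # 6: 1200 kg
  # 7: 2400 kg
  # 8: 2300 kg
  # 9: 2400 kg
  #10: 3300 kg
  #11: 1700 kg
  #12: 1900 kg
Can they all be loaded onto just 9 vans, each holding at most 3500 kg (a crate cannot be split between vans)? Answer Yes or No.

No

Total = 27900 kg; ⌈27900/3500⌉ = 8.
9 crates each exceed half the capacity and cannot share a van, forcing at least 9 vans.
The bound of 9 does not rule out 9, but exhaustive search shows no assignment into 9 vans of capacity 3500 kg exists — the minimum is 10.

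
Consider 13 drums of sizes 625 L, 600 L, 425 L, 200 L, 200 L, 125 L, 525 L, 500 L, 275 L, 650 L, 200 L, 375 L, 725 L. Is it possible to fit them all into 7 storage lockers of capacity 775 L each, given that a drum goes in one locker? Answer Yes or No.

Total = 5425 L; ⌈5425/775⌉ = 7.
The bound of 7 does not rule out 7, but exhaustive search shows no assignment into 7 storage lockers of capacity 775 L exists — the minimum is 8.

No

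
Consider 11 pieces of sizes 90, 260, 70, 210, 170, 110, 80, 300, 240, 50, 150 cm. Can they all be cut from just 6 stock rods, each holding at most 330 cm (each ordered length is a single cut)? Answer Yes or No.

A valid assignment using 6 stock rods:
  stock rod 1: 300 = 300
  stock rod 2: 260 + 70 = 330
  stock rod 3: 240 + 90 = 330
  stock rod 4: 210 + 110 = 320
  stock rod 5: 170 + 150 = 320
  stock rod 6: 80 + 50 = 130
Every load is within 330 cm, so 6 stock rods suffice.

Yes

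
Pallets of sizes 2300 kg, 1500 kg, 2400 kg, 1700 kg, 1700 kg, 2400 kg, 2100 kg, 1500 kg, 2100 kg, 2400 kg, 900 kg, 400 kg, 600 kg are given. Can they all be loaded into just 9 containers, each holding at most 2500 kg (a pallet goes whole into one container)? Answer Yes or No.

No

Total = 22000 kg; ⌈22000/2500⌉ = 9.
10 pallets each exceed half the capacity and cannot share a container, forcing at least 10 containers.
At least 10 containers are required, but only 9 are allowed.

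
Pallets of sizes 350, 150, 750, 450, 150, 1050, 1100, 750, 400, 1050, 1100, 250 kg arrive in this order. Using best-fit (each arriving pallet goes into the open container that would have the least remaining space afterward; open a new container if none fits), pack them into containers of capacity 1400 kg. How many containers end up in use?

7

  350 → container 1 (new)  [load 350/1400]
  150 → container 1  [load 500/1400]
  750 → container 1  [load 1250/1400]
  450 → container 2 (new)  [load 450/1400]
  150 → container 1  [load 1400/1400]
  1050 → container 3 (new)  [load 1050/1400]
  1100 → container 4 (new)  [load 1100/1400]
  750 → container 2  [load 1200/1400]
  400 → container 5 (new)  [load 400/1400]
  1050 → container 6 (new)  [load 1050/1400]
  1100 → container 7 (new)  [load 1100/1400]
  250 → container 4  [load 1350/1400]
7 containers opened.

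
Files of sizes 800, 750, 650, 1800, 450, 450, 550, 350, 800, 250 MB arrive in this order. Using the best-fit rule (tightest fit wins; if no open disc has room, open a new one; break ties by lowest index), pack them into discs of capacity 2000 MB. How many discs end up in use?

4

  800 → disc 1 (new)  [load 800/2000]
  750 → disc 1  [load 1550/2000]
  650 → disc 2 (new)  [load 650/2000]
  1800 → disc 3 (new)  [load 1800/2000]
  450 → disc 1  [load 2000/2000]
  450 → disc 2  [load 1100/2000]
  550 → disc 2  [load 1650/2000]
  350 → disc 2  [load 2000/2000]
  800 → disc 4 (new)  [load 800/2000]
  250 → disc 4  [load 1050/2000]
4 discs opened.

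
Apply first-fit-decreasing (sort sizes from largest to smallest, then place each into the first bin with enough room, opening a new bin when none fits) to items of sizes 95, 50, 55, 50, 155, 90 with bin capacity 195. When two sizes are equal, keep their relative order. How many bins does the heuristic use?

Sorted descending: 155, 95, 90, 55, 50, 50.
  155 → bin 1 (new)  [load 155/195]
  95 → bin 2 (new)  [load 95/195]
  90 → bin 2  [load 185/195]
  55 → bin 3 (new)  [load 55/195]
  50 → bin 3  [load 105/195]
  50 → bin 3  [load 155/195]
3 bins opened.

3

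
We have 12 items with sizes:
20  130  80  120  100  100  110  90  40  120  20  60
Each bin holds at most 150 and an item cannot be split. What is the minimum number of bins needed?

Total = 130 + 120 + 120 + 110 + 100 + 100 + 90 + 80 + 60 + 40 + 20 + 20 = 990.
Lower bound: ⌈990/150⌉ = 7 bins.
Also, 8 items each exceed 75, and no two of those can share a bin, so at least 8 bins are needed.
A packing using 8 bins:
  bin 1: 130 + 20 = 150
  bin 2: 120 + 20 = 140
  bin 3: 120 = 120
  bin 4: 110 + 40 = 150
  bin 5: 100 = 100
  bin 6: 100 = 100
  bin 7: 90 + 60 = 150
  bin 8: 80 = 80
This matches the lower bound, so 8 is optimal.

8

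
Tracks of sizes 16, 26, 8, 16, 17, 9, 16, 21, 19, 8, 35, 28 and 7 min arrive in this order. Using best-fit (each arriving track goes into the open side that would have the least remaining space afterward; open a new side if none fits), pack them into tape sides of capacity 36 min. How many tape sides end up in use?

  16 → side 1 (new)  [load 16/36]
  26 → side 2 (new)  [load 26/36]
  8 → side 2  [load 34/36]
  16 → side 1  [load 32/36]
  17 → side 3 (new)  [load 17/36]
  9 → side 3  [load 26/36]
  16 → side 4 (new)  [load 16/36]
  21 → side 5 (new)  [load 21/36]
  19 → side 4  [load 35/36]
  8 → side 3  [load 34/36]
  35 → side 6 (new)  [load 35/36]
  28 → side 7 (new)  [load 28/36]
  7 → side 7  [load 35/36]
7 tape sides opened.

7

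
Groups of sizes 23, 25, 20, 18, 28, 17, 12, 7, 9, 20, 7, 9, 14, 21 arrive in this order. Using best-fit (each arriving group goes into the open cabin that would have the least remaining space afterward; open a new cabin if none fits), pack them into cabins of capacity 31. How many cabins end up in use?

9

  23 → cabin 1 (new)  [load 23/31]
  25 → cabin 2 (new)  [load 25/31]
  20 → cabin 3 (new)  [load 20/31]
  18 → cabin 4 (new)  [load 18/31]
  28 → cabin 5 (new)  [load 28/31]
  17 → cabin 6 (new)  [load 17/31]
  12 → cabin 4  [load 30/31]
  7 → cabin 1  [load 30/31]
  9 → cabin 3  [load 29/31]
  20 → cabin 7 (new)  [load 20/31]
  7 → cabin 7  [load 27/31]
  9 → cabin 6  [load 26/31]
  14 → cabin 8 (new)  [load 14/31]
  21 → cabin 9 (new)  [load 21/31]
9 cabins opened.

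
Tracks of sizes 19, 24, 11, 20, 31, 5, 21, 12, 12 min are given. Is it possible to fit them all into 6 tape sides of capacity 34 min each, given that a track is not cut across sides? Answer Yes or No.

A valid assignment using 5 tape sides:
  side 1: 31 = 31
  side 2: 24 + 5 = 29
  side 3: 21 + 12 = 33
  side 4: 20 + 12 = 32
  side 5: 19 + 11 = 30
That uses only 5 ≤ 6, so 6 tape sides are enough.

Yes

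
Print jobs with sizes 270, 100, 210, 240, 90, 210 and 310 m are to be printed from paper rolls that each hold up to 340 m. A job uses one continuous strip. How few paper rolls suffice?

5

Total = 310 + 270 + 240 + 210 + 210 + 100 + 90 = 1430 m.
Lower bound: ⌈1430/340⌉ = 5 paper rolls.
A packing using 5 paper rolls:
  roll 1: 310 = 310
  roll 2: 270 = 270
  roll 3: 240 + 100 = 340
  roll 4: 210 + 90 = 300
  roll 5: 210 = 210
This matches the lower bound, so 5 is optimal.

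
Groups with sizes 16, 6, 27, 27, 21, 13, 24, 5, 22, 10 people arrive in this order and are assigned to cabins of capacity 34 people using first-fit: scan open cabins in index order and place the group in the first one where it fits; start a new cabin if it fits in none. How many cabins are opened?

6

  16 → cabin 1 (new)  [load 16/34]
  6 → cabin 1  [load 22/34]
  27 → cabin 2 (new)  [load 27/34]
  27 → cabin 3 (new)  [load 27/34]
  21 → cabin 4 (new)  [load 21/34]
  13 → cabin 4  [load 34/34]
  24 → cabin 5 (new)  [load 24/34]
  5 → cabin 1  [load 27/34]
  22 → cabin 6 (new)  [load 22/34]
  10 → cabin 5  [load 34/34]
6 cabins opened.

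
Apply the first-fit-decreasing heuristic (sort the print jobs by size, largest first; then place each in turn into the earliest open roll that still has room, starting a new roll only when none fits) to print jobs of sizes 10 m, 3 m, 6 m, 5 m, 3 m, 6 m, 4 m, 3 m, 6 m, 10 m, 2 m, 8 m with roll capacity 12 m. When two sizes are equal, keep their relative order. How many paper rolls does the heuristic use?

6

Sorted descending: 10, 10, 8, 6, 6, 6, 5, 4, 3, 3, 3, 2.
  10 → roll 1 (new)  [load 10/12]
  10 → roll 2 (new)  [load 10/12]
  8 → roll 3 (new)  [load 8/12]
  6 → roll 4 (new)  [load 6/12]
  6 → roll 4  [load 12/12]
  6 → roll 5 (new)  [load 6/12]
  5 → roll 5  [load 11/12]
  4 → roll 3  [load 12/12]
  3 → roll 6 (new)  [load 3/12]
  3 → roll 6  [load 6/12]
  3 → roll 6  [load 9/12]
  2 → roll 1  [load 12/12]
6 paper rolls opened.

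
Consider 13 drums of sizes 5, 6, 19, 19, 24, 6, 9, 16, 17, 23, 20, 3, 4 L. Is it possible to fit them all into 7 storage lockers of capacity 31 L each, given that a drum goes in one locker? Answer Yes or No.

Yes

A valid assignment using 7 storage lockers:
  locker 1: 24 + 6 = 30
  locker 2: 23 + 6 = 29
  locker 3: 20 + 9 = 29
  locker 4: 19 + 5 + 4 + 3 = 31
  locker 5: 19 = 19
  locker 6: 17 = 17
  locker 7: 16 = 16
Every load is within 31 L, so 7 storage lockers suffice.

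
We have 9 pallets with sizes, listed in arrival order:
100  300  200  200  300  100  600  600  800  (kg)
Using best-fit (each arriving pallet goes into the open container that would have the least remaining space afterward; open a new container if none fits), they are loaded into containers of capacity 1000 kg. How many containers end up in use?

  100 → container 1 (new)  [load 100/1000]
  300 → container 1  [load 400/1000]
  200 → container 1  [load 600/1000]
  200 → container 1  [load 800/1000]
  300 → container 2 (new)  [load 300/1000]
  100 → container 1  [load 900/1000]
  600 → container 2  [load 900/1000]
  600 → container 3 (new)  [load 600/1000]
  800 → container 4 (new)  [load 800/1000]
4 containers opened.

4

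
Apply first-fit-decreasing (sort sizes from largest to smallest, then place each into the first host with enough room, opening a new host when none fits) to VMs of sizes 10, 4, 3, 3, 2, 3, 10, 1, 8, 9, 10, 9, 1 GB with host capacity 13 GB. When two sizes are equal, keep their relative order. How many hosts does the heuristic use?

6

Sorted descending: 10, 10, 10, 9, 9, 8, 4, 3, 3, 3, 2, 1, 1.
  10 → host 1 (new)  [load 10/13]
  10 → host 2 (new)  [load 10/13]
  10 → host 3 (new)  [load 10/13]
  9 → host 4 (new)  [load 9/13]
  9 → host 5 (new)  [load 9/13]
  8 → host 6 (new)  [load 8/13]
  4 → host 4  [load 13/13]
  3 → host 1  [load 13/13]
  3 → host 2  [load 13/13]
  3 → host 3  [load 13/13]
  2 → host 5  [load 11/13]
  1 → host 5  [load 12/13]
  1 → host 5  [load 13/13]
6 hosts opened.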